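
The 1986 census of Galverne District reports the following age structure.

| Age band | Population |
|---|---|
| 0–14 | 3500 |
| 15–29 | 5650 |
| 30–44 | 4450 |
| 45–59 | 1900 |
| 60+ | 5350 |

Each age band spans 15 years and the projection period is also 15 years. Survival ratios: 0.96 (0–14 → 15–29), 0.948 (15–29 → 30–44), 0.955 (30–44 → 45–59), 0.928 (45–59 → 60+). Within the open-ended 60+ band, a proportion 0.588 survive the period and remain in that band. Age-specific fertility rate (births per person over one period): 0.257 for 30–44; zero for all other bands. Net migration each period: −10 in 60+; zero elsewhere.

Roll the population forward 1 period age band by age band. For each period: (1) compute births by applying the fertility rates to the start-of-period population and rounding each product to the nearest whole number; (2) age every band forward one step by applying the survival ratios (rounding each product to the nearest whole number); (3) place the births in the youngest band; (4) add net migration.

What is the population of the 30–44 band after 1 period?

— Period 1 —
Births: 4450 × 0.257 = 1144
15–29: 3500 × 0.96 = 3360
30–44: 5650 × 0.948 = 5356
45–59: 4450 × 0.955 = 4250
60+: 1900 × 0.928 + 5350 × 0.588 = 1763 + 3146 = 4909
Net migration: 60+ − 10 → 4899
End of period: [1144, 3360, 5356, 4250, 4899]

5356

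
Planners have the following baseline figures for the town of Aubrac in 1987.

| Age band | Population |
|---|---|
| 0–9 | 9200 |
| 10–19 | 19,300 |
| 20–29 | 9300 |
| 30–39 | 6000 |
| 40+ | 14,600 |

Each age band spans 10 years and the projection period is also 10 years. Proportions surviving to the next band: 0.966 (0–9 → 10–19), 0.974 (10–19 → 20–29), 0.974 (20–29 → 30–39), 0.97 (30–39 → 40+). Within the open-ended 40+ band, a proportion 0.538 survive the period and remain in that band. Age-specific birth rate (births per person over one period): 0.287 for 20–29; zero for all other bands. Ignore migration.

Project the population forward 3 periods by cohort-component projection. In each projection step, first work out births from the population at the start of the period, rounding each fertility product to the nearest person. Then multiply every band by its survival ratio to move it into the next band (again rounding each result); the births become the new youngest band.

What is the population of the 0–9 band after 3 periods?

(Bands numbered youngest = 1 to oldest = 5.)
[period 1]
Births: 9300 × 0.287 = 2669
Band 2: 9200 × 0.966 = 8887
Band 3: 19300 × 0.974 = 18798
Band 4: 9300 × 0.974 = 9058
Band 5: 6000 × 0.97 + 14600 × 0.538 = 5820 + 7855 = 13675
→ [2669, 8887, 18798, 9058, 13675]
[period 2]
Births: 18798 × 0.287 = 5395
Band 2: 2669 × 0.966 = 2578
Band 3: 8887 × 0.974 = 8656
Band 4: 18798 × 0.974 = 18309
Band 5: 9058 × 0.97 + 13675 × 0.538 = 8786 + 7357 = 16143
→ [5395, 2578, 8656, 18309, 16143]
[period 3]
Births: 8656 × 0.287 = 2484
Band 2: 5395 × 0.966 = 5212
Band 3: 2578 × 0.974 = 2511
Band 4: 8656 × 0.974 = 8431
Band 5: 18309 × 0.97 + 16143 × 0.538 = 17760 + 8685 = 26445
→ [2484, 5212, 2511, 8431, 26445]

2484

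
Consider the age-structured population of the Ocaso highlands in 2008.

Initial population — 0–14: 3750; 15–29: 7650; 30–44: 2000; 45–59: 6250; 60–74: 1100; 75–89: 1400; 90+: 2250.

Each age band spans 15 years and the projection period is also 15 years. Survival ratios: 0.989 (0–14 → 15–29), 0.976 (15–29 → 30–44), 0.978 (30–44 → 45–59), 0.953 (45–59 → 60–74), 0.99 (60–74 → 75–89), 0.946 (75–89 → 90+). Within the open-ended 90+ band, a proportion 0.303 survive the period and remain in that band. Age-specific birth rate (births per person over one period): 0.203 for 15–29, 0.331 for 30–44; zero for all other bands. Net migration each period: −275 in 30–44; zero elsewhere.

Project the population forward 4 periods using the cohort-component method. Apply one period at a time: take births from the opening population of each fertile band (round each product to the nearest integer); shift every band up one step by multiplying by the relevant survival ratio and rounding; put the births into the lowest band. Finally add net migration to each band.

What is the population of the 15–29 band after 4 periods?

(Groups numbered youngest = 1 to oldest = 7.)
Period 1.
Births: 7650 × 0.203 = 1553  |  2000 × 0.331 = 662 ⇒ total 2215
Group 2: 3750 × 0.989 = 3709
Group 3: 7650 × 0.976 = 7466
Group 4: 2000 × 0.978 = 1956
Group 5: 6250 × 0.953 = 5956
Group 6: 1100 × 0.99 = 1089
Group 7: 1400 × 0.946 + 2250 × 0.303 = 1324 + 682 = 2006
Net migration: Group 3 − 275 → 7191
→ [2215, 3709, 7191, 1956, 5956, 1089, 2006]
Period 2.
Births: 3709 × 0.203 = 753  |  7191 × 0.331 = 2380 ⇒ total 3133
Group 2: 2215 × 0.989 = 2191
Group 3: 3709 × 0.976 = 3620
Group 4: 7191 × 0.978 = 7033
Group 5: 1956 × 0.953 = 1864
Group 6: 5956 × 0.99 = 5896
Group 7: 1089 × 0.946 + 2006 × 0.303 = 1030 + 608 = 1638
Net migration: Group 3 − 275 → 3345
→ [3133, 2191, 3345, 7033, 1864, 5896, 1638]
Period 3.
Births: 2191 × 0.203 = 445  |  3345 × 0.331 = 1107 ⇒ total 1552
Group 2: 3133 × 0.989 = 3099
Group 3: 2191 × 0.976 = 2138
Group 4: 3345 × 0.978 = 3271
Group 5: 7033 × 0.953 = 6702
Group 6: 1864 × 0.99 = 1845
Group 7: 5896 × 0.946 + 1638 × 0.303 = 5578 + 496 = 6074
Net migration: Group 3 − 275 → 1863
→ [1552, 3099, 1863, 3271, 6702, 1845, 6074]
Period 4.
Births: 3099 × 0.203 = 629  |  1863 × 0.331 = 617 ⇒ total 1246
Group 2: 1552 × 0.989 = 1535
Group 3: 3099 × 0.976 = 3025
Group 4: 1863 × 0.978 = 1822
Group 5: 3271 × 0.953 = 3117
Group 6: 6702 × 0.99 = 6635
Group 7: 1845 × 0.946 + 6074 × 0.303 = 1745 + 1840 = 3585
Net migration: Group 3 − 275 → 2750
→ [1246, 1535, 2750, 1822, 3117, 6635, 3585]

1535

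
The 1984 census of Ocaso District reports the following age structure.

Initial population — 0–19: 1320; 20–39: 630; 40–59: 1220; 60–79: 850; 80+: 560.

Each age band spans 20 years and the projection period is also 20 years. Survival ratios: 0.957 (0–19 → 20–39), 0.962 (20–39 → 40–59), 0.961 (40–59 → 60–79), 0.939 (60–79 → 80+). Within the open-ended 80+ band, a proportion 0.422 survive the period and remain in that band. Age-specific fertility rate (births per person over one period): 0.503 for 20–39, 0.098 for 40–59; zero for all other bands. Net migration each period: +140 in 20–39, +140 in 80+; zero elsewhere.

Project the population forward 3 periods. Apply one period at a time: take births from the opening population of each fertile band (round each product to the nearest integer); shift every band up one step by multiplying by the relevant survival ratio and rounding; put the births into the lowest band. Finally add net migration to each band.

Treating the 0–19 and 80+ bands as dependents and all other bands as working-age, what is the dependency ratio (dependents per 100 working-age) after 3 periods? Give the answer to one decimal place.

67.7

Let band 1 be 0–19 through band 5 = 80+.
— Period 1 —
Births: 630 × 0.503 = 317 ; 1220 × 0.098 = 120 → total 437
Band 2: 1320 × 0.957 = 1263
Band 3: 630 × 0.962 = 606
Band 4: 1220 × 0.961 = 1172
Band 5: 850 × 0.939 + 560 × 0.422 = 798 + 236 = 1034
Net migration: Band 2 + 140 → 1403; Band 5 + 140 → 1174
→ [437, 1403, 606, 1172, 1174]
— Period 2 —
Births: 1403 × 0.503 = 706 ; 606 × 0.098 = 59 → total 765
Band 2: 437 × 0.957 = 418
Band 3: 1403 × 0.962 = 1350
Band 4: 606 × 0.961 = 582
Band 5: 1172 × 0.939 + 1174 × 0.422 = 1101 + 495 = 1596
Net migration: Band 2 + 140 → 558; Band 5 + 140 → 1736
→ [765, 558, 1350, 582, 1736]
— Period 3 —
Births: 558 × 0.503 = 281 ; 1350 × 0.098 = 132 → total 413
Band 2: 765 × 0.957 = 732
Band 3: 558 × 0.962 = 537
Band 4: 1350 × 0.961 = 1297
Band 5: 582 × 0.939 + 1736 × 0.422 = 546 + 733 = 1279
Net migration: Band 2 + 140 → 872; Band 5 + 140 → 1419
→ [413, 872, 537, 1297, 1419]
Dependents (band 0–19 + band 80+) = 413 + 1419 = 1832; working-age = 2706; ratio = 1832/2706 × 100 = 67.7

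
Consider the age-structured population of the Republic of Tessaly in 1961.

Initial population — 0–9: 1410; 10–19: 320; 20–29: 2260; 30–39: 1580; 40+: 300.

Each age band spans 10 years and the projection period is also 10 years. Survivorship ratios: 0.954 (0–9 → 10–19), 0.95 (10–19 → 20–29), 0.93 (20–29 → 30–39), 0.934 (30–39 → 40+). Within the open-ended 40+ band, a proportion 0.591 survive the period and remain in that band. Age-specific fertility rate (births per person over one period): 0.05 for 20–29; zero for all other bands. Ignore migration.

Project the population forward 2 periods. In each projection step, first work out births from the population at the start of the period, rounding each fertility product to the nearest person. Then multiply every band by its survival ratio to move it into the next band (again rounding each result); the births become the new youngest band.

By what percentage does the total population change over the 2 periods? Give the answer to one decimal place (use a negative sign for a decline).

-21.2

Period 1:
Births: 2260 * 0.05 = 113
10–19: 1410 * 0.954 = 1345
20–29: 320 * 0.95 = 304
30–39: 2260 * 0.93 = 2102
40+: 1580 * 0.934 + 300 * 0.591 = 1476 + 177 = 1653
→ [113, 1345, 304, 2102, 1653]
Period 2:
Births: 304 * 0.05 = 15
10–19: 113 * 0.954 = 108
20–29: 1345 * 0.95 = 1278
30–39: 304 * 0.93 = 283
40+: 2102 * 0.934 + 1653 * 0.591 = 1963 + 977 = 2940
→ [15, 108, 1278, 283, 2940]
Total: 5870 → 4624; change = -1246; percentage change = -21.2%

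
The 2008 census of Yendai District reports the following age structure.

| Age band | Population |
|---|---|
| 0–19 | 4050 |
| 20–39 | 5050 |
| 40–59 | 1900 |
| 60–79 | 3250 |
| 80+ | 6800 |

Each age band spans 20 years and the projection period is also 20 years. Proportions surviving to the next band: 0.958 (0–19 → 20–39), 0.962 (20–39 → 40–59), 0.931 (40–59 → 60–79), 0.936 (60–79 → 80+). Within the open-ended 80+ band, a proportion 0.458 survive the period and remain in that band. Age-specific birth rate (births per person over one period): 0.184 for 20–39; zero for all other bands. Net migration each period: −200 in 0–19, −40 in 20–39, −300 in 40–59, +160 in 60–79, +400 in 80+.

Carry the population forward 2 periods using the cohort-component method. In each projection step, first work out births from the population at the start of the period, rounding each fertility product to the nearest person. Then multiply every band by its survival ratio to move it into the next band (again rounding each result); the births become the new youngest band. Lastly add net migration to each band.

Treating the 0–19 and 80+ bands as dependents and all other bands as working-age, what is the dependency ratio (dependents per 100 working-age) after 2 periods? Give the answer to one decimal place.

67.6

Let band 1 be 0–19 through band 5 = 80+.
[period 1]
Births: 5050 × 0.184 = 929
Band 2: 4050 × 0.958 = 3880
Band 3: 5050 × 0.962 = 4858
Band 4: 1900 × 0.931 = 1769
Band 5: 3250 × 0.936 + 6800 × 0.458 = 3042 + 3114 = 6156
Net migration: Band 1 − 200 → 729; Band 2 − 40 → 3840; Band 3 − 300 → 4558; Band 4 + 160 → 1929; Band 5 + 400 → 6556
End of period: [729, 3840, 4558, 1929, 6556]
[period 2]
Births: 3840 × 0.184 = 707
Band 2: 729 × 0.958 = 698
Band 3: 3840 × 0.962 = 3694
Band 4: 4558 × 0.931 = 4243
Band 5: 1929 × 0.936 + 6556 × 0.458 = 1806 + 3003 = 4809
Net migration: Band 1 − 200 → 507; Band 2 − 40 → 658; Band 3 − 300 → 3394; Band 4 + 160 → 4403; Band 5 + 400 → 5209
End of period: [507, 658, 3394, 4403, 5209]
Dependents (band 0–19 + band 80+) = 507 + 5209 = 5716; working-age = 8455; ratio = 5716/8455 × 100 = 67.6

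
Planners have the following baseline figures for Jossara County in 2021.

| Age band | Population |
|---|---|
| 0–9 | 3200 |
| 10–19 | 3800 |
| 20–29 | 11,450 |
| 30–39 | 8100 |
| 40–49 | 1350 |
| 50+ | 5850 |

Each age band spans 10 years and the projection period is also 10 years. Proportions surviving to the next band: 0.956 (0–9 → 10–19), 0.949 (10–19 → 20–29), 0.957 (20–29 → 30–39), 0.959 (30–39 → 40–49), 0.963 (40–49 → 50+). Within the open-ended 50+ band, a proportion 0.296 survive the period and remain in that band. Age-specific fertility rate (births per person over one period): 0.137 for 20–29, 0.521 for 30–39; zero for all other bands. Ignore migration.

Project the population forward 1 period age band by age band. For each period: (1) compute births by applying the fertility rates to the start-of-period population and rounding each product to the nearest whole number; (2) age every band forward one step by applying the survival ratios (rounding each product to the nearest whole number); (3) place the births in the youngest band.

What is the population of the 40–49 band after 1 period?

(Bands numbered youngest = 1 to oldest = 6.)
[period 1]
Births: 11450 × 0.137 = 1569  |  8100 × 0.521 = 4220 — total 5789
Band 2: 3200 × 0.956 = 3059
Band 3: 3800 × 0.949 = 3606
Band 4: 11450 × 0.957 = 10958
Band 5: 8100 × 0.959 = 7768
Band 6: 1350 × 0.963 + 5850 × 0.296 = 1300 + 1732 = 3032
Giving 5789 / 3059 / 3606 / 10958 / 7768 / 3032.

7768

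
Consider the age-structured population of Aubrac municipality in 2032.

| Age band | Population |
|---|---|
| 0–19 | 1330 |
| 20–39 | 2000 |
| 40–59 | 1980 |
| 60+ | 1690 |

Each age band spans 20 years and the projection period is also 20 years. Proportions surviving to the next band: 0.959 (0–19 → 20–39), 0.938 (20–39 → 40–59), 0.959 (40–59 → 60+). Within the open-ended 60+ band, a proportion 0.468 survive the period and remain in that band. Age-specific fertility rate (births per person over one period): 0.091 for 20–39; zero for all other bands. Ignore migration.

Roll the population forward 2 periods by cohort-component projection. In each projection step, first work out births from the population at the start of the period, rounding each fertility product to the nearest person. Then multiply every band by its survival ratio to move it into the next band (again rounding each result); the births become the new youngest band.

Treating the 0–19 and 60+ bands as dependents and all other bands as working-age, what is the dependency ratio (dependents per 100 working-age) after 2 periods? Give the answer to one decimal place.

231.5

[period 1]
Births: 2000 × 0.091 = 182
20–39: 1330 × 0.959 = 1275
40–59: 2000 × 0.938 = 1876
60+: 1980 × 0.959 + 1690 × 0.468 = 1899 + 791 = 2690
→ [182, 1275, 1876, 2690]
[period 2]
Births: 1275 × 0.091 = 116
20–39: 182 × 0.959 = 175
40–59: 1275 × 0.938 = 1196
60+: 1876 × 0.959 + 2690 × 0.468 = 1799 + 1259 = 3058
→ [116, 175, 1196, 3058]
Dependents (band 0–19 + band 60+) = 116 + 3058 = 3174; working-age = 1371; ratio = 3174/1371 × 100 = 231.5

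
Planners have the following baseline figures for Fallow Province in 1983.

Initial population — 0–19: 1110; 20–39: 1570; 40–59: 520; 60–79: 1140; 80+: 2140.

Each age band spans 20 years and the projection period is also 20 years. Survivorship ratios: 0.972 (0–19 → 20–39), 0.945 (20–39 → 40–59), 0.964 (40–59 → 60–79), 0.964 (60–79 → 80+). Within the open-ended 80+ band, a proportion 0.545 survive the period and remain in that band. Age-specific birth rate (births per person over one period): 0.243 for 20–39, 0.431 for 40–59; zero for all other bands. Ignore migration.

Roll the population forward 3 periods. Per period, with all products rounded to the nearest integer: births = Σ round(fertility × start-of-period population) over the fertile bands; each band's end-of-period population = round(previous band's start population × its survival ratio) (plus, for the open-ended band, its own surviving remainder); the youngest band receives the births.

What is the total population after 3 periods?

Call the groups 1 to 5, youngest first.
[period 1]
Births: 1570 × 0.243 = 382  |  520 × 0.431 = 224 → 606
Group 2: 1110 × 0.972 = 1079
Group 3: 1570 × 0.945 = 1484
Group 4: 520 × 0.964 = 501
Group 5: 1140 × 0.964 + 2140 × 0.545 = 1099 + 1166 = 2265
Giving 606 / 1079 / 1484 / 501 / 2265.
[period 2]
Births: 1079 × 0.243 = 262  |  1484 × 0.431 = 640 → 902
Group 2: 606 × 0.972 = 589
Group 3: 1079 × 0.945 = 1020
Group 4: 1484 × 0.964 = 1431
Group 5: 501 × 0.964 + 2265 × 0.545 = 483 + 1234 = 1717
Giving 902 / 589 / 1020 / 1431 / 1717.
[period 3]
Births: 589 × 0.243 = 143  |  1020 × 0.431 = 440 → 583
Group 2: 902 × 0.972 = 877
Group 3: 589 × 0.945 = 557
Group 4: 1020 × 0.964 = 983
Group 5: 1431 × 0.964 + 1717 × 0.545 = 1379 + 936 = 2315
Giving 583 / 877 / 557 / 983 / 2315.
Total after period 3: 583 + 877 + 557 + 983 + 2315 = 5315

5315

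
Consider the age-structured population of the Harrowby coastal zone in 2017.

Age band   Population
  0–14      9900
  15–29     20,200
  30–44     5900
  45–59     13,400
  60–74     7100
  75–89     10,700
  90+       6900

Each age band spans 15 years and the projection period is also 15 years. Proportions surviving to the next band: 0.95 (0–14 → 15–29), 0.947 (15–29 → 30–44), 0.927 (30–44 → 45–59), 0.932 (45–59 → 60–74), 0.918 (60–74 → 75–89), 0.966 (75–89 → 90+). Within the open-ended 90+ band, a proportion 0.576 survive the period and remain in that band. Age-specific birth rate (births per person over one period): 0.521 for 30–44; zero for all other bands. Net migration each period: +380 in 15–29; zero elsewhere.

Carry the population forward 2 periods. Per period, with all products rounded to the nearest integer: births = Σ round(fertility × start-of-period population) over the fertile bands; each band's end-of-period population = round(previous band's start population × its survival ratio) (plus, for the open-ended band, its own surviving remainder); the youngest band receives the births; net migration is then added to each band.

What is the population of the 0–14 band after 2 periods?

9966

(Bands numbered youngest = 1 to oldest = 7.)
After projecting period 1:
Births: 5900 × 0.521 = 3074
Band 2: 9900 × 0.95 = 9405
Band 3: 20200 × 0.947 = 19129
Band 4: 5900 × 0.927 = 5469
Band 5: 13400 × 0.932 = 12489
Band 6: 7100 × 0.918 = 6518
Band 7: 10700 × 0.966 + 6900 × 0.576 = 10336 + 3974 = 14310
Net migration: Band 2 + 380 → 9785
Population now: 0–14=3074, 15–29=9785, 30–44=19129, 45–59=5469, 60–74=12489, 75–89=6518, 90+=14310
After projecting period 2:
Births: 19129 × 0.521 = 9966
Band 2: 3074 × 0.95 = 2920
Band 3: 9785 × 0.947 = 9266
Band 4: 19129 × 0.927 = 17733
Band 5: 5469 × 0.932 = 5097
Band 6: 12489 × 0.918 = 11465
Band 7: 6518 × 0.966 + 14310 × 0.576 = 6296 + 8243 = 14539
Net migration: Band 2 + 380 → 3300
Population now: 0–14=9966, 15–29=3300, 30–44=9266, 45–59=17733, 60–74=5097, 75–89=11465, 90+=14539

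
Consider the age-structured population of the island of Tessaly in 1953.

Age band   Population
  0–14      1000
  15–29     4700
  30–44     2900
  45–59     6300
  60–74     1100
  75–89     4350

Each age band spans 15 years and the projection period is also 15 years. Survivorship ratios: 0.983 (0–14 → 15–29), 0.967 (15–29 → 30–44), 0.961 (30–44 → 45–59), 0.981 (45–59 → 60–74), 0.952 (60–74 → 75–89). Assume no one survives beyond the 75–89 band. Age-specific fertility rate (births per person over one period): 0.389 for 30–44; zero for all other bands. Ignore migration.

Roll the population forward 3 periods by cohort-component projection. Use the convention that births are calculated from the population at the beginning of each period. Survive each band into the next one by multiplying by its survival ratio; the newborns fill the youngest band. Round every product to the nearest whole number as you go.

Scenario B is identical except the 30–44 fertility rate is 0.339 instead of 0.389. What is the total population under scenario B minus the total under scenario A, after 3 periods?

-409

Period 1:
Births: 2900 * 0.389 = 1128
15–29: 1000 * 0.983 = 983
30–44: 4700 * 0.967 = 4545
45–59: 2900 * 0.961 = 2787
60–74: 6300 * 0.981 = 6180
75–89: 1100 * 0.952 = 1047
→ [1128, 983, 4545, 2787, 6180, 1047]
Period 2:
Births: 4545 * 0.389 = 1768
15–29: 1128 * 0.983 = 1109
30–44: 983 * 0.967 = 951
45–59: 4545 * 0.961 = 4368
60–74: 2787 * 0.981 = 2734
75–89: 6180 * 0.952 = 5883
→ [1768, 1109, 951, 4368, 2734, 5883]
Period 3:
Births: 951 * 0.389 = 370
15–29: 1768 * 0.983 = 1738
30–44: 1109 * 0.967 = 1072
45–59: 951 * 0.961 = 914
60–74: 4368 * 0.981 = 4285
75–89: 2734 * 0.952 = 2603
→ [370, 1738, 1072, 914, 4285, 2603]
Scenario A total after 3 periods: 10982
Scenario B projection —
Period 1:
Births: 2900 * 0.339 = 983
15–29: 1000 * 0.983 = 983
30–44: 4700 * 0.967 = 4545
45–59: 2900 * 0.961 = 2787
60–74: 6300 * 0.981 = 6180
75–89: 1100 * 0.952 = 1047
→ [983, 983, 4545, 2787, 6180, 1047]
Period 2:
Births: 4545 * 0.339 = 1541
15–29: 983 * 0.983 = 966
30–44: 983 * 0.967 = 951
45–59: 4545 * 0.961 = 4368
60–74: 2787 * 0.981 = 2734
75–89: 6180 * 0.952 = 5883
→ [1541, 966, 951, 4368, 2734, 5883]
Period 3:
Births: 951 * 0.339 = 322
15–29: 1541 * 0.983 = 1515
30–44: 966 * 0.967 = 934
45–59: 951 * 0.961 = 914
60–74: 4368 * 0.981 = 4285
75–89: 2734 * 0.952 = 2603
→ [322, 1515, 934, 914, 4285, 2603]
Scenario B total after 3 periods: 10573
Difference B − A = 10573 − 10982 = -409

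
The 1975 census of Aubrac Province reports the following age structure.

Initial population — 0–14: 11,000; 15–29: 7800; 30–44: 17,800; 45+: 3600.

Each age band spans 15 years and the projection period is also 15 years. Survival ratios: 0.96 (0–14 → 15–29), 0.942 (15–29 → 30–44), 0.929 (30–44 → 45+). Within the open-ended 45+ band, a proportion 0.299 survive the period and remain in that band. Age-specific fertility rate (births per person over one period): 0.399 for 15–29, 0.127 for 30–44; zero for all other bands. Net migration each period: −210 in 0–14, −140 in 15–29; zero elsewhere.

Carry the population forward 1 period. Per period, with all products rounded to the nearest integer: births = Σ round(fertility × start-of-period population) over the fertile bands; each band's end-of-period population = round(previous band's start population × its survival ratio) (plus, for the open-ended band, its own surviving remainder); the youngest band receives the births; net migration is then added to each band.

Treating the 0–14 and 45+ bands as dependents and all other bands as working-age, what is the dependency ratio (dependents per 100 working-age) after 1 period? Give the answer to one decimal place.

128.2

[period 1]
Births: 7800 * 0.399 = 3112 ; 17800 * 0.127 = 2261 → total 5373
15–29: 11000 * 0.96 = 10560
30–44: 7800 * 0.942 = 7348
45+: 17800 * 0.929 + 3600 * 0.299 = 16536 + 1076 = 17612
Net migration: 0–14 − 210 → 5163; 15–29 − 140 → 10420
End of period: [5163, 10420, 7348, 17612]
Dependents (band 0–14 + band 45+) = 5163 + 17612 = 22775; working-age = 17768; ratio = 22775/17768 × 100 = 128.2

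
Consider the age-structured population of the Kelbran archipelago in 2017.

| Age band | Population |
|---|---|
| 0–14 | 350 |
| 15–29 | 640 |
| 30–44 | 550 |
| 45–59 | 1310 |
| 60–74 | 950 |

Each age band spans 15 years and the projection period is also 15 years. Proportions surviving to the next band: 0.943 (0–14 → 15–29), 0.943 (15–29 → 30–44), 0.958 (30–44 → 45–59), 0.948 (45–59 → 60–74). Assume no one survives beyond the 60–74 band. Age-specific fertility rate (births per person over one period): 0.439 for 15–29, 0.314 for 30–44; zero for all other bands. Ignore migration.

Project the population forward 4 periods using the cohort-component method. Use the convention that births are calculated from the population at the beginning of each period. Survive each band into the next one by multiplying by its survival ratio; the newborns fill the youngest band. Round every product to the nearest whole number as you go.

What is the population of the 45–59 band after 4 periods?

387

Let band 1 be 0–14 through band 5 = 60–74.
Period 1.
Births: 640 × 0.439 = 281  |  550 × 0.314 = 173 — total 454
Band 2: 350 × 0.943 = 330
Band 3: 640 × 0.943 = 604
Band 4: 550 × 0.958 = 527
Band 5: 1310 × 0.948 = 1242
Population now: 0–14=454, 15–29=330, 30–44=604, 45–59=527, 60–74=1242
Period 2.
Births: 330 × 0.439 = 145  |  604 × 0.314 = 190 — total 335
Band 2: 454 × 0.943 = 428
Band 3: 330 × 0.943 = 311
Band 4: 604 × 0.958 = 579
Band 5: 527 × 0.948 = 500
Population now: 0–14=335, 15–29=428, 30–44=311, 45–59=579, 60–74=500
Period 3.
Births: 428 × 0.439 = 188  |  311 × 0.314 = 98 — total 286
Band 2: 335 × 0.943 = 316
Band 3: 428 × 0.943 = 404
Band 4: 311 × 0.958 = 298
Band 5: 579 × 0.948 = 549
Population now: 0–14=286, 15–29=316, 30–44=404, 45–59=298, 60–74=549
Period 4.
Births: 316 × 0.439 = 139  |  404 × 0.314 = 127 — total 266
Band 2: 286 × 0.943 = 270
Band 3: 316 × 0.943 = 298
Band 4: 404 × 0.958 = 387
Band 5: 298 × 0.948 = 283
Population now: 0–14=266, 15–29=270, 30–44=298, 45–59=387, 60–74=283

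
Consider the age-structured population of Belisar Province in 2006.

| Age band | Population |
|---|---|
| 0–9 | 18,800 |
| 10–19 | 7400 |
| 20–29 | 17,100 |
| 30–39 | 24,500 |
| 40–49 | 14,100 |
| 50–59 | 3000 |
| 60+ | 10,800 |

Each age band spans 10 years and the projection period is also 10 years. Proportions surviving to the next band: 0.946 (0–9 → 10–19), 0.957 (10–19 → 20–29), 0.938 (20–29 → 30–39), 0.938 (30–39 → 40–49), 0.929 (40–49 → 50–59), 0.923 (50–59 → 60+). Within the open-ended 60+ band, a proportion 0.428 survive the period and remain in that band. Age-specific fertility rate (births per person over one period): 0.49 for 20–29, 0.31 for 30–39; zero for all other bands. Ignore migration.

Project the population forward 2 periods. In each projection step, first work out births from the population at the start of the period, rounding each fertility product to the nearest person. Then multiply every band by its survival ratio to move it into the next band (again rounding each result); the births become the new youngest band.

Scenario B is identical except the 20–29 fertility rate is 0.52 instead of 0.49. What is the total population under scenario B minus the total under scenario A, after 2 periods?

— Period 1 —
Births: 17100 × 0.49 = 8379, 24500 × 0.31 = 7595 → total 15974
10–19: 18800 × 0.946 = 17785
20–29: 7400 × 0.957 = 7082
30–39: 17100 × 0.938 = 16040
40–49: 24500 × 0.938 = 22981
50–59: 14100 × 0.929 = 13099
60+: 3000 × 0.923 + 10800 × 0.428 = 2769 + 4622 = 7391
Population now: 0–9=15974, 10–19=17785, 20–29=7082, 30–39=16040, 40–49=22981, 50–59=13099, 60+=7391
— Period 2 —
Births: 7082 × 0.49 = 3470, 16040 × 0.31 = 4972 → total 8442
10–19: 15974 × 0.946 = 15111
20–29: 17785 × 0.957 = 17020
30–39: 7082 × 0.938 = 6643
40–49: 16040 × 0.938 = 15046
50–59: 22981 × 0.929 = 21349
60+: 13099 × 0.923 + 7391 × 0.428 = 12090 + 3163 = 15253
Population now: 0–9=8442, 10–19=15111, 20–29=17020, 30–39=6643, 40–49=15046, 50–59=21349, 60+=15253
Scenario A total after 2 periods: 98864
Scenario B projection —
— Period 1 —
Births: 17100 × 0.52 = 8892, 24500 × 0.31 = 7595 → total 16487
10–19: 18800 × 0.946 = 17785
20–29: 7400 × 0.957 = 7082
30–39: 17100 × 0.938 = 16040
40–49: 24500 × 0.938 = 22981
50–59: 14100 × 0.929 = 13099
60+: 3000 × 0.923 + 10800 × 0.428 = 2769 + 4622 = 7391
Population now: 0–9=16487, 10–19=17785, 20–29=7082, 30–39=16040, 40–49=22981, 50–59=13099, 60+=7391
— Period 2 —
Births: 7082 × 0.52 = 3683, 16040 × 0.31 = 4972 → total 8655
10–19: 16487 × 0.946 = 15597
20–29: 17785 × 0.957 = 17020
30–39: 7082 × 0.938 = 6643
40–49: 16040 × 0.938 = 15046
50–59: 22981 × 0.929 = 21349
60+: 13099 × 0.923 + 7391 × 0.428 = 12090 + 3163 = 15253
Population now: 0–9=8655, 10–19=15597, 20–29=17020, 30–39=6643, 40–49=15046, 50–59=21349, 60+=15253
Scenario B total after 2 periods: 99563
Difference B − A = 99563 − 98864 = 699

699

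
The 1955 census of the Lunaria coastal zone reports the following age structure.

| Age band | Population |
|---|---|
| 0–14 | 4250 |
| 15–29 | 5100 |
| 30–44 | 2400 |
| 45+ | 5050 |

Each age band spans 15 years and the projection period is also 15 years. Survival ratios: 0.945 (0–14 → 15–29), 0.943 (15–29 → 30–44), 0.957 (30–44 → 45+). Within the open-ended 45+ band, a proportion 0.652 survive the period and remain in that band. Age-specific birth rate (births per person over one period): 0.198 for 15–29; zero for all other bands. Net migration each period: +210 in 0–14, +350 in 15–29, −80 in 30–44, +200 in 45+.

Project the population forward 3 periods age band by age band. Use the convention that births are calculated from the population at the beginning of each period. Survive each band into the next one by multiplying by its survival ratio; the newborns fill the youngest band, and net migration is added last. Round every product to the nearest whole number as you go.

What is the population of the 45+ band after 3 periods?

9606

— Period 1 —
Births: 5100 × 0.198 = 1010
15–29: 4250 × 0.945 = 4016
30–44: 5100 × 0.943 = 4809
45+: 2400 × 0.957 + 5050 × 0.652 = 2297 + 3293 = 5590
Net migration: 0–14 + 210 → 1220; 15–29 + 350 → 4366; 30–44 − 80 → 4729; 45+ + 200 → 5790
Giving 1220 / 4366 / 4729 / 5790.
— Period 2 —
Births: 4366 × 0.198 = 864
15–29: 1220 × 0.945 = 1153
30–44: 4366 × 0.943 = 4117
45+: 4729 × 0.957 + 5790 × 0.652 = 4526 + 3775 = 8301
Net migration: 0–14 + 210 → 1074; 15–29 + 350 → 1503; 30–44 − 80 → 4037; 45+ + 200 → 8501
Giving 1074 / 1503 / 4037 / 8501.
— Period 3 —
Births: 1503 × 0.198 = 298
15–29: 1074 × 0.945 = 1015
30–44: 1503 × 0.943 = 1417
45+: 4037 × 0.957 + 8501 × 0.652 = 3863 + 5543 = 9406
Net migration: 0–14 + 210 → 508; 15–29 + 350 → 1365; 30–44 − 80 → 1337; 45+ + 200 → 9606
Giving 508 / 1365 / 1337 / 9606.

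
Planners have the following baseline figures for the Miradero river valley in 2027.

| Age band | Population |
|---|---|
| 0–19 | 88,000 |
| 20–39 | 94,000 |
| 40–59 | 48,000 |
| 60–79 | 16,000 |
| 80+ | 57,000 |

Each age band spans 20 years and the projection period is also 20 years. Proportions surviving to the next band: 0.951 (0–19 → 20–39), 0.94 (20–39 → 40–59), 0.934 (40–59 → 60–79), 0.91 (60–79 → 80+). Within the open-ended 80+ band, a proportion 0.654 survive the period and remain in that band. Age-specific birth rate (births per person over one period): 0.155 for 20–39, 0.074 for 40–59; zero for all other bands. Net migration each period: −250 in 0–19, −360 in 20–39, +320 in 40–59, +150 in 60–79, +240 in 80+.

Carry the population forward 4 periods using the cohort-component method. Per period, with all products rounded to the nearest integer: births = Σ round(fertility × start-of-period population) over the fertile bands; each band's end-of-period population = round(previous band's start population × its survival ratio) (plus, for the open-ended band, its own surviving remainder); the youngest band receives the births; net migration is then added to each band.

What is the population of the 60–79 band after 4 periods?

15055

Call the bands 1 to 5, youngest first.
Period 1:
Births: 94000 * 0.155 = 14570, 48000 * 0.074 = 3552 — total 18122
Band 2: 88000 * 0.951 = 83688
Band 3: 94000 * 0.94 = 88360
Band 4: 48000 * 0.934 = 44832
Band 5: 16000 * 0.91 + 57000 * 0.654 = 14560 + 37278 = 51838
Net migration: Band 1 − 250 → 17872; Band 2 − 360 → 83328; Band 3 + 320 → 88680; Band 4 + 150 → 44982; Band 5 + 240 → 52078
Population now: 0–19=17872, 20–39=83328, 40–59=88680, 60–79=44982, 80+=52078
Period 2:
Births: 83328 * 0.155 = 12916, 88680 * 0.074 = 6562 — total 19478
Band 2: 17872 * 0.951 = 16996
Band 3: 83328 * 0.94 = 78328
Band 4: 88680 * 0.934 = 82827
Band 5: 44982 * 0.91 + 52078 * 0.654 = 40934 + 34059 = 74993
Net migration: Band 1 − 250 → 19228; Band 2 − 360 → 16636; Band 3 + 320 → 78648; Band 4 + 150 → 82977; Band 5 + 240 → 75233
Population now: 0–19=19228, 20–39=16636, 40–59=78648, 60–79=82977, 80+=75233
Period 3:
Births: 16636 * 0.155 = 2579, 78648 * 0.074 = 5820 — total 8399
Band 2: 19228 * 0.951 = 18286
Band 3: 16636 * 0.94 = 15638
Band 4: 78648 * 0.934 = 73457
Band 5: 82977 * 0.91 + 75233 * 0.654 = 75509 + 49202 = 124711
Net migration: Band 1 − 250 → 8149; Band 2 − 360 → 17926; Band 3 + 320 → 15958; Band 4 + 150 → 73607; Band 5 + 240 → 124951
Population now: 0–19=8149, 20–39=17926, 40–59=15958, 60–79=73607, 80+=124951
Period 4:
Births: 17926 * 0.155 = 2779, 15958 * 0.074 = 1181 — total 3960
Band 2: 8149 * 0.951 = 7750
Band 3: 17926 * 0.94 = 16850
Band 4: 15958 * 0.934 = 14905
Band 5: 73607 * 0.91 + 124951 * 0.654 = 66982 + 81718 = 148700
Net migration: Band 1 − 250 → 3710; Band 2 − 360 → 7390; Band 3 + 320 → 17170; Band 4 + 150 → 15055; Band 5 + 240 → 148940
Population now: 0–19=3710, 20–39=7390, 40–59=17170, 60–79=15055, 80+=148940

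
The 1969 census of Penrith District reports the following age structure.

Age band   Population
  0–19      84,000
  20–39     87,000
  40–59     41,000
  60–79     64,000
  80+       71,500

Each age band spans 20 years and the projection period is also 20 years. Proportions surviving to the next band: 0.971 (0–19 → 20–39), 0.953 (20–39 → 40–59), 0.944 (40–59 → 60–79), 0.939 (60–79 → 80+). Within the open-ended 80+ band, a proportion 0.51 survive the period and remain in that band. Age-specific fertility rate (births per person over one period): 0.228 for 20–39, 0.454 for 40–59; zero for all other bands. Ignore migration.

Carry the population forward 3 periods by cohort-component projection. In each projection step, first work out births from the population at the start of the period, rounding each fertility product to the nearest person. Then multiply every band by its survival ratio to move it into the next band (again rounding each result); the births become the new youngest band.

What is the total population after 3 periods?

Call the bands 1 to 5, youngest first.
Period 1.
Births: 87000 × 0.228 = 19836  |  41000 × 0.454 = 18614 — total 38450
Band 2: 84000 × 0.971 = 81564
Band 3: 87000 × 0.953 = 82911
Band 4: 41000 × 0.944 = 38704
Band 5: 64000 × 0.939 + 71500 × 0.51 = 60096 + 36465 = 96561
Giving 38450 / 81564 / 82911 / 38704 / 96561.
Period 2.
Births: 81564 × 0.228 = 18597  |  82911 × 0.454 = 37642 — total 56239
Band 2: 38450 × 0.971 = 37335
Band 3: 81564 × 0.953 = 77730
Band 4: 82911 × 0.944 = 78268
Band 5: 38704 × 0.939 + 96561 × 0.51 = 36343 + 49246 = 85589
Giving 56239 / 37335 / 77730 / 78268 / 85589.
Period 3.
Births: 37335 × 0.228 = 8512  |  77730 × 0.454 = 35289 — total 43801
Band 2: 56239 × 0.971 = 54608
Band 3: 37335 × 0.953 = 35580
Band 4: 77730 × 0.944 = 73377
Band 5: 78268 × 0.939 + 85589 × 0.51 = 73494 + 43650 = 117144
Giving 43801 / 54608 / 35580 / 73377 / 117144.
Total after period 3: 43801 + 54608 + 35580 + 73377 + 117144 = 324510

324510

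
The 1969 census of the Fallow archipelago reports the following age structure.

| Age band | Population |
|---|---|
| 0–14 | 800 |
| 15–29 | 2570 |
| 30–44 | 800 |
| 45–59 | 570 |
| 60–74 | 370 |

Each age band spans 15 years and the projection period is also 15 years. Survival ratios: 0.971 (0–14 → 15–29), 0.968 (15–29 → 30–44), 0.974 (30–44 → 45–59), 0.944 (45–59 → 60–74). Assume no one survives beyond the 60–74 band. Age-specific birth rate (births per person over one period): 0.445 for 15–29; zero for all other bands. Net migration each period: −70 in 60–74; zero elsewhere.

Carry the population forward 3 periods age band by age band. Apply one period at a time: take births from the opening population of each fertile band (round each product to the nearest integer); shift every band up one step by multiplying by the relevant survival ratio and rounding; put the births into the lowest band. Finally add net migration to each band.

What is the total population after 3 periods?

Period 1:
Births: 2570 × 0.445 = 1144
15–29: 800 × 0.971 = 777
30–44: 2570 × 0.968 = 2488
45–59: 800 × 0.974 = 779
60–74: 570 × 0.944 = 538
Net migration: 60–74 − 70 → 468
→ [1144, 777, 2488, 779, 468]
Period 2:
Births: 777 × 0.445 = 346
15–29: 1144 × 0.971 = 1111
30–44: 777 × 0.968 = 752
45–59: 2488 × 0.974 = 2423
60–74: 779 × 0.944 = 735
Net migration: 60–74 − 70 → 665
→ [346, 1111, 752, 2423, 665]
Period 3:
Births: 1111 × 0.445 = 494
15–29: 346 × 0.971 = 336
30–44: 1111 × 0.968 = 1075
45–59: 752 × 0.974 = 732
60–74: 2423 × 0.944 = 2287
Net migration: 60–74 − 70 → 2217
→ [494, 336, 1075, 732, 2217]
Total after period 3: 494 + 336 + 1075 + 732 + 2217 = 4854

4854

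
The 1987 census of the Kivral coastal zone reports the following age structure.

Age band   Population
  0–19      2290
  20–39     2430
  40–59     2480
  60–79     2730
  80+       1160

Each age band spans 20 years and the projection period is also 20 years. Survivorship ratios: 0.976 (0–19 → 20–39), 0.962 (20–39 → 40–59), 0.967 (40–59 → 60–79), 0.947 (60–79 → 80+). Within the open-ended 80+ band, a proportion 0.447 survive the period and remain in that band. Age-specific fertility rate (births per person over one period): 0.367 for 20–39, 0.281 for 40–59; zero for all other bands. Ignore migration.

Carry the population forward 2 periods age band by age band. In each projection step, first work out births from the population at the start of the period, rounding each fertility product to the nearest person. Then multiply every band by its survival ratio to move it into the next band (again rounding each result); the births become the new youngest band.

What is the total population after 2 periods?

Period 1.
Births: 2430 × 0.367 = 892 ; 2480 × 0.281 = 697 — total 1589
20–39: 2290 × 0.976 = 2235
40–59: 2430 × 0.962 = 2338
60–79: 2480 × 0.967 = 2398
80+: 2730 × 0.947 + 1160 × 0.447 = 2585 + 519 = 3104
Giving 1589 / 2235 / 2338 / 2398 / 3104.
Period 2.
Births: 2235 × 0.367 = 820 ; 2338 × 0.281 = 657 — total 1477
20–39: 1589 × 0.976 = 1551
40–59: 2235 × 0.962 = 2150
60–79: 2338 × 0.967 = 2261
80+: 2398 × 0.947 + 3104 × 0.447 = 2271 + 1387 = 3658
Giving 1477 / 1551 / 2150 / 2261 / 3658.
Total after period 2: 1477 + 1551 + 2150 + 2261 + 3658 = 11097

11097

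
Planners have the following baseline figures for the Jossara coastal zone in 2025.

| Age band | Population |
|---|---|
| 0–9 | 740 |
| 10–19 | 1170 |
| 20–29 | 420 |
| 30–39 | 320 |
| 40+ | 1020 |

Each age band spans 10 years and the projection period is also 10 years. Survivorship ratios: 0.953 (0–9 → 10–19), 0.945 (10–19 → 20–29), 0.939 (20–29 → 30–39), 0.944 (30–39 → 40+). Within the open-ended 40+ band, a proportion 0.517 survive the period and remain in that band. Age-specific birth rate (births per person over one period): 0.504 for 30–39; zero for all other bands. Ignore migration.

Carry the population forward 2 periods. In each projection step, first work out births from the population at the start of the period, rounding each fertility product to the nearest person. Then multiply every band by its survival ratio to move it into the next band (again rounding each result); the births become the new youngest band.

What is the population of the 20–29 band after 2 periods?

[period 1]
Births: 320 * 0.504 = 161
10–19: 740 * 0.953 = 705
20–29: 1170 * 0.945 = 1106
30–39: 420 * 0.939 = 394
40+: 320 * 0.944 + 1020 * 0.517 = 302 + 527 = 829
→ [161, 705, 1106, 394, 829]
[period 2]
Births: 394 * 0.504 = 199
10–19: 161 * 0.953 = 153
20–29: 705 * 0.945 = 666
30–39: 1106 * 0.939 = 1039
40+: 394 * 0.944 + 829 * 0.517 = 372 + 429 = 801
→ [199, 153, 666, 1039, 801]

666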